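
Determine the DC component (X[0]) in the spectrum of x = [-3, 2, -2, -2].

X[0] = Σ(n=0 to 3) x[n] · ω_4^0 = Σ x[n]
= (-3) + (2) + (-2) + (-2)

X[0] = -5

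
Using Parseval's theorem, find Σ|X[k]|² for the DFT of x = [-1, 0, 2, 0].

Parseval: Σ|x[n]|² = (1/N)Σ|X[k]|², so Σ|X[k]|² = N·Σ|x[n]|² = 4·5.0000

Σ|X[k]|² = N·Σ|x[n]|² = 4·5.0000 = 20.0000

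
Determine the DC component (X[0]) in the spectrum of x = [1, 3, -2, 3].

X[0] = Σ(n=0 to 3) x[n] · ω_4^0 = Σ x[n]
= (1) + (3) + (-2) + (3)

X[0] = 5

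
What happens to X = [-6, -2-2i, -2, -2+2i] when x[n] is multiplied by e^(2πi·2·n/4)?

Modulation property: DFT(ω_4^(-2n)·x[n]) = X[(k-2) mod 4], so circularly shift X by 2 positions.

X[k-2] = [-2, -2+2i, -6, -2-2i]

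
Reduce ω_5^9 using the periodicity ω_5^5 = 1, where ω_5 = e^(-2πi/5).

Since ω_5^5 = 1, powers reduce modulo 5.
9 mod 5 = 4
So ω_5^9 = ω_5^4 = e^(-2πi·4/5)

ω_5^9 = ω_5^4 = 0.3090+0.9511i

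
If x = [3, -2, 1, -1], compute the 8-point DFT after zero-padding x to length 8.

Original 4-point DFT: [1, 2+1i, 7, 2-1i]
Zero-padded 8-point DFT provides frequency interpolation.

DFT_8([x, 0, ...]) = [1, 2.2929+1.1213i, 2+1i, 3.7071+3.1213i, 7, 3.7071-3.1213i, 2-1i, 2.2929-1.1213i]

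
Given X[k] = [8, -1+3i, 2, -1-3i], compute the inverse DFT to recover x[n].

x[n] = (1/4) Σ(k=0 to 3) X[k] · e^(2πikn/4)

Computing each x[n]:
x[0] = 2
x[1] = 0
x[2] = 3
x[3] = 3

x = [2, 0, 3, 3]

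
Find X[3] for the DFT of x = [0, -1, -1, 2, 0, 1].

X[3] = Σ(n=0 to 5) x[n] · ω_6^(3n) where ω_6 = e^(-2πi/6)
= (0)·ω_6^0 + (-1)·ω_6^3 + (-1)·ω_6^6 + (2)·ω_6^9 + (0)·ω_6^12 + (1)·ω_6^15

X[3] = -3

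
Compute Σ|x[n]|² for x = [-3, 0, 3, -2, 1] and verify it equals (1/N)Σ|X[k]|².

Time domain:
Σ|x[n]|² = |-3|² + |0|² + |3|² + |-2|² + |1|² = 23.0000

Frequency domain:
(1/5)Σ|X[k]|² = (1/5)(|-1|² + |-3.5000-1.9879i|² + |-3.5000+5.3431i|² + |-3.5000-5.3431i|² + |-3.5000+1.9879i|²) = (1/5)·115.0000 = 23.0000

Both sides agree, confirming Parseval's theorem.

Σ|x[n]|² = (1/N)Σ|X[k]|² = 23.0000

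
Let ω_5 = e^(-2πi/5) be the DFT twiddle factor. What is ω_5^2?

ω_5^2 = e^(-2πi·2/5)
= cos(-2π·2/5) + i·sin(-2π·2/5)
= cos(-4π/5) + i·sin(-4π/5)

ω_5^2 = cos(-4π/5) + i·sin(-4π/5) = -0.8090-0.5878i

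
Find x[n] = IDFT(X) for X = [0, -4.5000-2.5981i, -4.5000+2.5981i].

x[n] = (1/3) Σ(k=0 to 2) X[k] · e^(2πikn/3)

Computing each x[n]:
x[0] = -3
x[1] = 3
x[2] = 0

x = [-3, 3, 0]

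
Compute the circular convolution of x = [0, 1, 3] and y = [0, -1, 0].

(x ⊛ y)[n] = Σ(m=0 to 2) x[m] · y[(n-m) mod 3]

Computing each output sample:
(x ⊛ y)[0] = -3
(x ⊛ y)[1] = 0
(x ⊛ y)[2] = -1

x ⊛ y = [-3, 0, -1]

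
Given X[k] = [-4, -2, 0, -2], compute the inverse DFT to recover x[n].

x[n] = (1/4) Σ(k=0 to 3) X[k] · e^(2πikn/4)

Computing each x[n]:
x[0] = -2
x[1] = -1
x[2] = 0
x[3] = -1

x = [-2, -1, 0, -1]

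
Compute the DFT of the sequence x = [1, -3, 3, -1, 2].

X[k] = Σ(n=0 to 4) x[n] · ω_5^(nk)
where ω_5 = e^(-2πi/5)

Computing each X[k]:
X[0] = 2
X[1] = -0.9271+2.4041i
X[2] = 2.4271+6.7432i
X[3] = 2.4271-6.7432i
X[4] = -0.9271-2.4041i

X = [2, -0.9271+2.4041i, 2.4271+6.7432i, 2.4271-6.7432i, -0.9271-2.4041i]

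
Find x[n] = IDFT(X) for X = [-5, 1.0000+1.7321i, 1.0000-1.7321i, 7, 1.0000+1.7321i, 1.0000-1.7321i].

x[n] = (1/6) Σ(k=0 to 5) X[k] · e^(2πikn/6)

Computing each x[n]:
x[0] = 1
x[1] = -2
x[2] = -1
x[3] = -2
x[4] = 1
x[5] = -2

x = [1, -2, -1, -2, 1, -2]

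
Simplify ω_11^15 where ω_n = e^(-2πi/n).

Since ω_11^11 = 1, powers reduce modulo 11.
15 mod 11 = 4
So ω_11^15 = ω_11^4 = e^(-2πi·4/11)

ω_11^15 = ω_11^4 = -0.6549-0.7557i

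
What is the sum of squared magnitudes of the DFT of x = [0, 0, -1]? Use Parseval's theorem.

Parseval: Σ|x[n]|² = (1/N)Σ|X[k]|², so Σ|X[k]|² = N·Σ|x[n]|² = 3·1.0000

Σ|X[k]|² = N·Σ|x[n]|² = 3·1.0000 = 3.0000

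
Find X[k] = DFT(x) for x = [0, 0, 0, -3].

X[k] = Σ(n=0 to 3) x[n] · ω_4^(nk)
where ω_4 = e^(-2πi/4)

Computing each X[k]:
X[0] = -3
X[1] = -3i
X[2] = 3
X[3] = 3i

X = [-3, -3i, 3, 3i]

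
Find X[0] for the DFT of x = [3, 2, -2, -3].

X[0] = Σ(n=0 to 3) x[n] · ω_4^0 = Σ x[n]
= (3) + (2) + (-2) + (-3)

X[0] = 0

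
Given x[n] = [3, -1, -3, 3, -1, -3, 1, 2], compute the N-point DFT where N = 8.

X[k] = Σ(n=0 to 7) x[n] · ω_8^(nk)
where ω_8 = e^(-2πi/8)

Computing each X[k]:
X[0] = 1
X[1] = 4.7071+1.8787i
X[2] = 4+9i
X[3] = 3.2929-6.1213i
X[4] = -1
X[5] = 3.2929+6.1213i
X[6] = 4-9i
X[7] = 4.7071-1.8787i

X = [1, 4.7071+1.8787i, 4+9i, 3.2929-6.1213i, -1, 3.2929+6.1213i, 4-9i, 4.7071-1.8787i]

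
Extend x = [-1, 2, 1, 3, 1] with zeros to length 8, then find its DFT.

Original 5-point DFT: [6, -3.3090+0.2245i, -2.1910-2.4899i, -2.1910+2.4899i, -3.3090-0.2245i]
Zero-padded 8-point DFT provides frequency interpolation.

DFT_8([x, 0, ...]) = [6, -2.7071-4.5355i, -1+1i, -1.2929-2.5355i, -4, -1.2929+2.5355i, -1-1i, -2.7071+4.5355i]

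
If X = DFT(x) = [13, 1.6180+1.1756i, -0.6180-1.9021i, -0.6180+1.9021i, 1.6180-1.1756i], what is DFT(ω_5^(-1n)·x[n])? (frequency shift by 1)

Modulation property: DFT(ω_5^(-1n)·x[n]) = X[(k-1) mod 5], so circularly shift X by 1 positions.

X[k-1] = [1.6180-1.1756i, 13, 1.6180+1.1756i, -0.6180-1.9021i, -0.6180+1.9021i]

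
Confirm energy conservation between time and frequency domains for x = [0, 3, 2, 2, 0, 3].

Time domain:
Σ|x[n]|² = |0|² + |3|² + |2|² + |2|² + |0|² + |3|² = 26.0000

Frequency domain:
(1/6)Σ|X[k]|² = (1/6)(|10|² + |-1.7321i|² + |-2.0000+1.7321i|² + |-6|² + |-2.0000-1.7321i|² + |1.7321i|²) = (1/6)·156.0000 = 26.0000

Both sides agree, confirming Parseval's theorem.

Σ|x[n]|² = (1/N)Σ|X[k]|² = 26.0000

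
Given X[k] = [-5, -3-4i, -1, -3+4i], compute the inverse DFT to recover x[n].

x[n] = (1/4) Σ(k=0 to 3) X[k] · e^(2πikn/4)

Computing each x[n]:
x[0] = -3
x[1] = 1
x[2] = 0
x[3] = -3

x = [-3, 1, 0, -3]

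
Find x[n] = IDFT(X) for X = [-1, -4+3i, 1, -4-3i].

x[n] = (1/4) Σ(k=0 to 3) X[k] · e^(2πikn/4)

Computing each x[n]:
x[0] = -2
x[1] = -2
x[2] = 2
x[3] = 1

x = [-2, -2, 2, 1]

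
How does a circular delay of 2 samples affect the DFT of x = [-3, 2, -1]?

Time shift by 2: X_shifted[k] = ω_3^(2k) · X[k]
Shifted x = [2, -1, -3]

DFT(x[n-2]) = [-2, 4.0000-1.7321i, 4.0000+1.7321i]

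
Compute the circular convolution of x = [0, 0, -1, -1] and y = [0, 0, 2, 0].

(x ⊛ y)[n] = Σ(m=0 to 3) x[m] · y[(n-m) mod 4]

Computing each output sample:
(x ⊛ y)[0] = -2
(x ⊛ y)[1] = -2
(x ⊛ y)[2] = 0
(x ⊛ y)[3] = 0

x ⊛ y = [-2, -2, 0, 0]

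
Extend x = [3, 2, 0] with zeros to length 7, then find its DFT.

Original 3-point DFT: [5, 2.0000-1.7321i, 2.0000+1.7321i]
Zero-padded 7-point DFT provides frequency interpolation.

DFT_7([x, 0, ...]) = [5, 4.2470-1.5637i, 2.5550-1.9499i, 1.1981-0.8678i, 1.1981+0.8678i, 2.5550+1.9499i, 4.2470+1.5637i]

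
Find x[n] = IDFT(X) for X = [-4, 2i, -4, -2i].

x[n] = (1/4) Σ(k=0 to 3) X[k] · e^(2πikn/4)

Computing each x[n]:
x[0] = -2
x[1] = -1
x[2] = -2
x[3] = 1

x = [-2, -1, -2, 1]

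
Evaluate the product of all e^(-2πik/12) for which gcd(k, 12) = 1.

The primitive 12th roots of unity are ω_12^k for k coprime to 12: k ∈ {1, 5, 7, 11}
Their product equals the constant term of the cyclotomic polynomial Φ_12(x) up to sign.
For n ≥ 3, the product of all primitive nth roots of unity is 1. (For n=1 it is 1; for n=2 it is -1.)

1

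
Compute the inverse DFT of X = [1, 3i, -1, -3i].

x[n] = (1/4) Σ(k=0 to 3) X[k] · e^(2πikn/4)

Computing each x[n]:
x[0] = 0
x[1] = -1
x[2] = 0
x[3] = 2

x = [0, -1, 0, 2]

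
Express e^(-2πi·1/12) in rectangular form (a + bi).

ω_12^1 = e^(-2πi·1/12)
= cos(-2π·1/12) + i·sin(-2π·1/12)
= cos(-2π/12) + i·sin(-2π/12)

ω_12^1 = cos(-2π/12) + i·sin(-2π/12) = 0.8660-0.5000i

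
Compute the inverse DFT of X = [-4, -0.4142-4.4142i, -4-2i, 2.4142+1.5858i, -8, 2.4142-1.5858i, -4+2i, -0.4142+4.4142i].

x[n] = (1/8) Σ(k=0 to 7) X[k] · e^(2πikn/8)

Computing each x[n]:
x[0] = -2
x[1] = 1
x[2] = 1
x[3] = 1
x[4] = -3
x[5] = 1
x[6] = -2
x[7] = -1

x = [-2, 1, 1, 1, -3, 1, -2, -1]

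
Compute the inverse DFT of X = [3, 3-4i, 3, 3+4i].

x[n] = (1/4) Σ(k=0 to 3) X[k] · e^(2πikn/4)

Computing each x[n]:
x[0] = 3
x[1] = 2
x[2] = 0
x[3] = -2

x = [3, 2, 0, -2]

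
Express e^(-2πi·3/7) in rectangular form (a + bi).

ω_7^3 = e^(-2πi·3/7)
= cos(-2π·3/7) + i·sin(-2π·3/7)
= cos(-6π/7) + i·sin(-6π/7)

ω_7^3 = cos(-6π/7) + i·sin(-6π/7) = -0.9010-0.4339i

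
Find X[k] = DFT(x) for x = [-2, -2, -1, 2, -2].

X[k] = Σ(n=0 to 4) x[n] · ω_5^(nk)
where ω_5 = e^(-2πi/5)

Computing each X[k]:
X[0] = -5
X[1] = -4.0451+1.7634i
X[2] = 1.5451-2.8532i
X[3] = 1.5451+2.8532i
X[4] = -4.0451-1.7634i

X = [-5, -4.0451+1.7634i, 1.5451-2.8532i, 1.5451+2.8532i, -4.0451-1.7634i]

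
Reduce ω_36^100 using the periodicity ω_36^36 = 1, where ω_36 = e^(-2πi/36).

Since ω_36^36 = 1, powers reduce modulo 36.
100 mod 36 = 28
So ω_36^100 = ω_36^28 = e^(-2πi·28/36)

ω_36^100 = ω_36^28 = 0.1736+0.9848i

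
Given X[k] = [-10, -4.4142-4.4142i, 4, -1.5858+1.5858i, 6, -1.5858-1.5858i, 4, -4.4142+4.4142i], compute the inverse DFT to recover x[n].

x[n] = (1/8) Σ(k=0 to 7) X[k] · e^(2πikn/8)

Computing each x[n]:
x[0] = -1
x[1] = -2
x[2] = 0
x[3] = -1
x[4] = 2
x[5] = -2
x[6] = -3
x[7] = -3

x = [-1, -2, 0, -1, 2, -2, -3, -3]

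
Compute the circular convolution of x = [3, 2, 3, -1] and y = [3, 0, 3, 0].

(x ⊛ y)[n] = Σ(m=0 to 3) x[m] · y[(n-m) mod 4]

Computing each output sample:
(x ⊛ y)[0] = 18
(x ⊛ y)[1] = 3
(x ⊛ y)[2] = 18
(x ⊛ y)[3] = 3

x ⊛ y = [18, 3, 18, 3]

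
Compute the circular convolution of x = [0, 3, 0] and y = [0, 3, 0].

(x ⊛ y)[n] = Σ(m=0 to 2) x[m] · y[(n-m) mod 3]

Computing each output sample:
(x ⊛ y)[0] = 0
(x ⊛ y)[1] = 0
(x ⊛ y)[2] = 9

x ⊛ y = [0, 0, 9]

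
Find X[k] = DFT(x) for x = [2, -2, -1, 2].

X[k] = Σ(n=0 to 3) x[n] · ω_4^(nk)
where ω_4 = e^(-2πi/4)

Computing each X[k]:
X[0] = 1
X[1] = 3+4i
X[2] = 1
X[3] = 3-4i

X = [1, 3+4i, 1, 3-4i]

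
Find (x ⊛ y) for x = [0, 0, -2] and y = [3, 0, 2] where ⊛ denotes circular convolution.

(x ⊛ y)[n] = Σ(m=0 to 2) x[m] · y[(n-m) mod 3]

Computing each output sample:
(x ⊛ y)[0] = 0
(x ⊛ y)[1] = -4
(x ⊛ y)[2] = -6

x ⊛ y = [0, -4, -6]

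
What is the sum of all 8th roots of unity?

Sum of all nth roots of unity equals 0 for n > 1 (geometric series with r ≠ 1).

0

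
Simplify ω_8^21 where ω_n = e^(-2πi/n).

Since ω_8^8 = 1, powers reduce modulo 8.
21 mod 8 = 5
So ω_8^21 = ω_8^5 = e^(-2πi·5/8)

ω_8^21 = ω_8^5 = -0.7071+0.7071i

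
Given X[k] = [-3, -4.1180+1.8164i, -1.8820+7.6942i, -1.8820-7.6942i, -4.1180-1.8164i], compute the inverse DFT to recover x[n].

x[n] = (1/5) Σ(k=0 to 4) X[k] · e^(2πikn/5)

Computing each x[n]:
x[0] = -3
x[1] = -3
x[2] = 3
x[3] = -2
x[4] = 2

x = [-3, -3, 3, -2, 2]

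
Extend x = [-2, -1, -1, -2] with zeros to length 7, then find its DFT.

Original 4-point DFT: [-6, -1-1i, 0, -1+1i]
Zero-padded 7-point DFT provides frequency interpolation.

DFT_7([x, 0, ...]) = [-6, -0.5990+2.6245i, -2.1235-1.0226i, -1.2775+1.6019i, -1.2775-1.6019i, -2.1235+1.0226i, -0.5990-2.6245i]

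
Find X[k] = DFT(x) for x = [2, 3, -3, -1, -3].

X[k] = Σ(n=0 to 4) x[n] · ω_5^(nk)
where ω_5 = e^(-2πi/5)

Computing each X[k]:
X[0] = -2
X[1] = 5.2361-4.5308i
X[2] = 0.7639-5.4288i
X[3] = 0.7639+5.4288i
X[4] = 5.2361+4.5308i

X = [-2, 5.2361-4.5308i, 0.7639-5.4288i, 0.7639+5.4288i, 5.2361+4.5308i]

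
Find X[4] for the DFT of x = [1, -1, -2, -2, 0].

X[4] = Σ(n=0 to 4) x[n] · ω_5^(4n) where ω_5 = e^(-2πi/5)
= (1)·ω_5^0 + (-1)·ω_5^4 + (-2)·ω_5^8 + (-2)·ω_5^12 + (0)·ω_5^16

X[4] = 3.9271-0.9511i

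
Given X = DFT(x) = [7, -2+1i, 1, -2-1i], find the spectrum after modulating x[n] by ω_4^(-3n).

Modulation property: DFT(ω_4^(-3n)·x[n]) = X[(k-3) mod 4], so circularly shift X by 3 positions.

X[k-3] = [-2+1i, 1, -2-1i, 7]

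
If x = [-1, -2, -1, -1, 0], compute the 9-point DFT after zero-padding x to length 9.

Original 5-point DFT: [-5, 1.9021i, 1.1756i, -1.1756i, -1.9021i]
Zero-padded 9-point DFT provides frequency interpolation.

DFT_9([x, 0, ...]) = [-5, -2.2057+3.1364i, 0.0924+1.4456i, -0.5000+0.8660i, 0.6133+0.9073i, 0.6133-0.9073i, -0.5000-0.8660i, 0.0924-1.4456i, -2.2057-3.1364i]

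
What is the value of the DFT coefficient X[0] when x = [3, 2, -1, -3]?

X[0] = Σ(n=0 to 3) x[n] · ω_4^0 = Σ x[n]
= (3) + (2) + (-1) + (-3)

X[0] = 1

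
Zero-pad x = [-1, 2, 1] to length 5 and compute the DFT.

Original 3-point DFT: [2, -2.5000-0.8660i, -2.5000+0.8660i]
Zero-padded 5-point DFT provides frequency interpolation.

DFT_5([x, 0, ...]) = [2, -1.1910-2.4899i, -2.3090-0.2245i, -2.3090+0.2245i, -1.1910+2.4899i]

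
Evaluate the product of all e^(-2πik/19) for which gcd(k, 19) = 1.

The primitive 19th roots of unity are ω_19^k for k coprime to 19: k ∈ {1, 2, 3, 4, 5, 6, 7, 8, 9, 10, 11, 12, 13, 14, 15, 16, 17, 18}
Their product equals the constant term of the cyclotomic polynomial Φ_19(x) up to sign.
For n ≥ 3, the product of all primitive nth roots of unity is 1. (For n=1 it is 1; for n=2 it is -1.)

1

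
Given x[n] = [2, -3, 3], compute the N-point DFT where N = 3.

X[k] = Σ(n=0 to 2) x[n] · ω_3^(nk)
where ω_3 = e^(-2πi/3)

Computing each X[k]:
X[0] = 2
X[1] = 2.0000+5.1962i
X[2] = 2.0000-5.1962i

X = [2, 2.0000+5.1962i, 2.0000-5.1962i]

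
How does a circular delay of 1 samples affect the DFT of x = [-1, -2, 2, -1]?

Time shift by 1: X_shifted[k] = ω_4^(1k) · X[k]
Shifted x = [-1, -1, -2, 2]

DFT(x[n-1]) = [-2, 1+3i, -4, 1-3i]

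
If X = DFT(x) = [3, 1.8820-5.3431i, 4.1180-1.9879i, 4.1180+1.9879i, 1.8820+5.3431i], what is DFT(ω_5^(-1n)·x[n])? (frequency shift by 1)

Modulation property: DFT(ω_5^(-1n)·x[n]) = X[(k-1) mod 5], so circularly shift X by 1 positions.

X[k-1] = [1.8820+5.3431i, 3, 1.8820-5.3431i, 4.1180-1.9879i, 4.1180+1.9879i]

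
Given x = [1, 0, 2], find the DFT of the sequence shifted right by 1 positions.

Time shift by 1: X_shifted[k] = ω_3^(1k) · X[k]
Shifted x = [2, 1, 0]

DFT(x[n-1]) = [3, 1.5000-0.8660i, 1.5000+0.8660i]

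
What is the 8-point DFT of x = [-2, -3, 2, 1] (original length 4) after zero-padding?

Original 4-point DFT: [-2, -4+4i, 2, -4-4i]
Zero-padded 8-point DFT provides frequency interpolation.

DFT_8([x, 0, ...]) = [-2, -4.8284-0.5858i, -4+4i, 0.8284+3.4142i, 2, 0.8284-3.4142i, -4-4i, -4.8284+0.5858i]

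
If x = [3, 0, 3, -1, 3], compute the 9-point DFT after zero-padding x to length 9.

Original 5-point DFT: [8, 2.3090+0.5020i, 1.1910+5.5676i, 1.1910-5.5676i, 2.3090-0.5020i]
Zero-padded 9-point DFT provides frequency interpolation.

DFT_9([x, 0, ...]) = [8, 1.2019-3.1145i, 2.9791+0.0363i, -1, 6.3191+5.7488i, 6.3191-5.7488i, -1, 2.9791-0.0363i, 1.2019+3.1145i]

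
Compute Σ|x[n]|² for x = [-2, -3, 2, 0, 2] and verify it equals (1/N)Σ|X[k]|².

Time domain:
Σ|x[n]|² = |-2|² + |-3|² + |2|² + |0|² + |2|² = 21.0000

Frequency domain:
(1/5)Σ|X[k]|² = (1/5)(|-1|² + |-3.9271+3.5797i|² + |-0.5729+4.8410i|² + |-0.5729-4.8410i|² + |-3.9271-3.5797i|²) = (1/5)·105.0000 = 21.0000

Both sides agree, confirming Parseval's theorem.

Σ|x[n]|² = (1/N)Σ|X[k]|² = 21.0000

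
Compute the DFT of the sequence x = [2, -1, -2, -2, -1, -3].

X[k] = Σ(n=0 to 5) x[n] · ω_6^(nk)
where ω_6 = e^(-2πi/6)

Computing each X[k]:
X[0] = -7
X[1] = 3.5000-0.8660i
X[2] = 3.5000-2.5981i
X[3] = 5
X[4] = 3.5000+2.5981i
X[5] = 3.5000+0.8660i

X = [-7, 3.5000-0.8660i, 3.5000-2.5981i, 5, 3.5000+2.5981i, 3.5000+0.8660i]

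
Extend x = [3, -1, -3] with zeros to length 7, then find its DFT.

Original 3-point DFT: [-1, 5.0000-1.7321i, 5.0000+1.7321i]
Zero-padded 7-point DFT provides frequency interpolation.

DFT_7([x, 0, ...]) = [-1, 3.0441+3.7066i, 5.9254-0.3267i, 2.0305-1.9116i, 2.0305+1.9116i, 5.9254+0.3267i, 3.0441-3.7066i]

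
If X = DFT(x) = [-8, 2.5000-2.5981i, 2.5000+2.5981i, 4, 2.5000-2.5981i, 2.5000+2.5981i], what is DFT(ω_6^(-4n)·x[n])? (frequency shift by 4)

Modulation property: DFT(ω_6^(-4n)·x[n]) = X[(k-4) mod 6], so circularly shift X by 4 positions.

X[k-4] = [2.5000+2.5981i, 4, 2.5000-2.5981i, 2.5000+2.5981i, -8, 2.5000-2.5981i]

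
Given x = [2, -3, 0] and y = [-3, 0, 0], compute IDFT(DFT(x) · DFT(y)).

(x ⊛ y)[n] = Σ(m=0 to 2) x[m] · y[(n-m) mod 3]

Computing each output sample:
(x ⊛ y)[0] = -6
(x ⊛ y)[1] = 9
(x ⊛ y)[2] = 0

x ⊛ y = [-6, 9, 0]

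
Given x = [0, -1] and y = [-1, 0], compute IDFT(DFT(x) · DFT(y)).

(x ⊛ y)[n] = Σ(m=0 to 1) x[m] · y[(n-m) mod 2]

Computing each output sample:
(x ⊛ y)[0] = 0
(x ⊛ y)[1] = 1

x ⊛ y = [0, 1]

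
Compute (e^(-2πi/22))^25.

Since ω_22^22 = 1, powers reduce modulo 22.
25 mod 22 = 3
So ω_22^25 = ω_22^3 = e^(-2πi·3/22)

ω_22^25 = ω_22^3 = 0.6549-0.7557i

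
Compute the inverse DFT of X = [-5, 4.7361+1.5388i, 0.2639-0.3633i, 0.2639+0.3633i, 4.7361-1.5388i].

x[n] = (1/5) Σ(k=0 to 4) X[k] · e^(2πikn/5)

Computing each x[n]:
x[0] = 1
x[1] = -1
x[2] = -3
x[3] = -2
x[4] = 0

x = [1, -1, -3, -2, 0]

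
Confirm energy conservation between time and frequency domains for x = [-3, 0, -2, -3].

Time domain:
Σ|x[n]|² = |-3|² + |0|² + |-2|² + |-3|² = 22.0000

Frequency domain:
(1/4)Σ|X[k]|² = (1/4)(|-8|² + |-1-3i|² + |-2|² + |-1+3i|²) = (1/4)·88.0000 = 22.0000

Both sides agree, confirming Parseval's theorem.

Σ|x[n]|² = (1/N)Σ|X[k]|² = 22.0000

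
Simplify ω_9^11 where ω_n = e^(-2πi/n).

Since ω_9^9 = 1, powers reduce modulo 9.
11 mod 9 = 2
So ω_9^11 = ω_9^2 = e^(-2πi·2/9)

ω_9^11 = ω_9^2 = 0.1736-0.9848i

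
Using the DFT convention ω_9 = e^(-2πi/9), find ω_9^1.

ω_9^1 = e^(-2πi·1/9)
= cos(-2π·1/9) + i·sin(-2π·1/9)
= cos(-2π/9) + i·sin(-2π/9)

ω_9^1 = cos(-2π/9) + i·sin(-2π/9) = 0.7660-0.6428i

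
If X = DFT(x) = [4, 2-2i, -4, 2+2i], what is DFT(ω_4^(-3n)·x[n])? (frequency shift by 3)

Modulation property: DFT(ω_4^(-3n)·x[n]) = X[(k-3) mod 4], so circularly shift X by 3 positions.

X[k-3] = [2-2i, -4, 2+2i, 4]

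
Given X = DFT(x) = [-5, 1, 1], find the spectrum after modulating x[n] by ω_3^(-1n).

Modulation property: DFT(ω_3^(-1n)·x[n]) = X[(k-1) mod 3], so circularly shift X by 1 positions.

X[k-1] = [1, -5, 1]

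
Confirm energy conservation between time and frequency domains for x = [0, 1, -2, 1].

Time domain:
Σ|x[n]|² = |0|² + |1|² + |-2|² + |1|² = 6.0000

Frequency domain:
(1/4)Σ|X[k]|² = (1/4)(|0|² + |2|² + |-4|² + |2|²) = (1/4)·24.0000 = 6.0000

Both sides agree, confirming Parseval's theorem.

Σ|x[n]|² = (1/N)Σ|X[k]|² = 6.0000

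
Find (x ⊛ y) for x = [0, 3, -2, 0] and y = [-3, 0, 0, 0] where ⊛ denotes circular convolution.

(x ⊛ y)[n] = Σ(m=0 to 3) x[m] · y[(n-m) mod 4]

Computing each output sample:
(x ⊛ y)[0] = 0
(x ⊛ y)[1] = -9
(x ⊛ y)[2] = 6
(x ⊛ y)[3] = 0

x ⊛ y = [0, -9, 6, 0]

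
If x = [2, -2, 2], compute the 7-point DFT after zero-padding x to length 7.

Original 3-point DFT: [2, 2.0000+3.4641i, 2.0000-3.4641i]
Zero-padded 7-point DFT provides frequency interpolation.

DFT_7([x, 0, ...]) = [2, 0.3080-0.3862i, 0.6431+2.8176i, 5.0489+2.4314i, 5.0489-2.4314i, 0.6431-2.8176i, 0.3080+0.3862i]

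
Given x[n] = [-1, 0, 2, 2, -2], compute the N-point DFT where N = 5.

X[k] = Σ(n=0 to 4) x[n] · ω_5^(nk)
where ω_5 = e^(-2πi/5)

Computing each X[k]:
X[0] = 1
X[1] = -4.8541-1.9021i
X[2] = 1.8541-1.1756i
X[3] = 1.8541+1.1756i
X[4] = -4.8541+1.9021i

X = [1, -4.8541-1.9021i, 1.8541-1.1756i, 1.8541+1.1756i, -4.8541+1.9021i]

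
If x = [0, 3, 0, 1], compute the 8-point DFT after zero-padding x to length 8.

Original 4-point DFT: [4, -2i, -4, 2i]
Zero-padded 8-point DFT provides frequency interpolation.

DFT_8([x, 0, ...]) = [4, 1.4142-2.8284i, -2i, -1.4142-2.8284i, -4, -1.4142+2.8284i, 2i, 1.4142+2.8284i]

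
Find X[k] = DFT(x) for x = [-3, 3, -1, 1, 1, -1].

X[k] = Σ(n=0 to 5) x[n] · ω_6^(nk)
where ω_6 = e^(-2πi/6)

Computing each X[k]:
X[0] = 0
X[1] = -3.0000-1.7321i
X[2] = -3.0000-5.1962i
X[3] = -6
X[4] = -3.0000+5.1962i
X[5] = -3.0000+1.7321i

X = [0, -3.0000-1.7321i, -3.0000-5.1962i, -6, -3.0000+5.1962i, -3.0000+1.7321i]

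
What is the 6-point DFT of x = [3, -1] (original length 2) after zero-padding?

Original 2-point DFT: [2, 4]
Zero-padded 6-point DFT provides frequency interpolation.

DFT_6([x, 0, ...]) = [2, 2.5000+0.8660i, 3.5000+0.8660i, 4, 3.5000-0.8660i, 2.5000-0.8660i]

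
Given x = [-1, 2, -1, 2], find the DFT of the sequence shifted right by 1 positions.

Time shift by 1: X_shifted[k] = ω_4^(1k) · X[k]
Shifted x = [2, -1, 2, -1]

DFT(x[n-1]) = [2, 0, 6, 0]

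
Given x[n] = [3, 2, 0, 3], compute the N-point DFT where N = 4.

X[k] = Σ(n=0 to 3) x[n] · ω_4^(nk)
where ω_4 = e^(-2πi/4)

Computing each X[k]:
X[0] = 8
X[1] = 3+1i
X[2] = -2
X[3] = 3-1i

X = [8, 3+1i, -2, 3-1i]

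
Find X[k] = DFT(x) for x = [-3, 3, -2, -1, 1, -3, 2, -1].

X[k] = Σ(n=0 to 7) x[n] · ω_8^(nk)
where ω_8 = e^(-2πi/8)

Computing each X[k]:
X[0] = -4
X[1] = 0.2426-0.2426i
X[2] = -2-2i
X[3] = -8.2426-8.2426i
X[4] = 0
X[5] = -8.2426+8.2426i
X[6] = -2+2i
X[7] = 0.2426+0.2426i

X = [-4, 0.2426-0.2426i, -2-2i, -8.2426-8.2426i, 0, -8.2426+8.2426i, -2+2i, 0.2426+0.2426i]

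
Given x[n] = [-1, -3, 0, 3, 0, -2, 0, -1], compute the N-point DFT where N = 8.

X[k] = Σ(n=0 to 7) x[n] · ω_8^(nk)
where ω_8 = e^(-2πi/8)

Computing each X[k]:
X[0] = -4
X[1] = -4.5355-2.1213i
X[2] = -1+7i
X[3] = 2.5355-2.1213i
X[4] = 2
X[5] = 2.5355+2.1213i
X[6] = -1-7i
X[7] = -4.5355+2.1213i

X = [-4, -4.5355-2.1213i, -1+7i, 2.5355-2.1213i, 2, 2.5355+2.1213i, -1-7i, -4.5355+2.1213i]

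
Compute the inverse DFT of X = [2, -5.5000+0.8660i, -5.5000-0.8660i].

x[n] = (1/3) Σ(k=0 to 2) X[k] · e^(2πikn/3)

Computing each x[n]:
x[0] = -3
x[1] = 2
x[2] = 3

x = [-3, 2, 3]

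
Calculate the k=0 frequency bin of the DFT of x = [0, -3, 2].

X[0] = Σ(n=0 to 2) x[n] · ω_3^0 = Σ x[n]
= (0) + (-3) + (2)

X[0] = -1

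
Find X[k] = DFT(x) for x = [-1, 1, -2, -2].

X[k] = Σ(n=0 to 3) x[n] · ω_4^(nk)
where ω_4 = e^(-2πi/4)

Computing each X[k]:
X[0] = -4
X[1] = 1-3i
X[2] = -2
X[3] = 1+3i

X = [-4, 1-3i, -2, 1+3i]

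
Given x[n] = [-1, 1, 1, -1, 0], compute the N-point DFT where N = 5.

X[k] = Σ(n=0 to 4) x[n] · ω_5^(nk)
where ω_5 = e^(-2πi/5)

Computing each X[k]:
X[0] = 0
X[1] = -0.6910-2.1266i
X[2] = -1.8090+1.3143i
X[3] = -1.8090-1.3143i
X[4] = -0.6910+2.1266i

X = [0, -0.6910-2.1266i, -1.8090+1.3143i, -1.8090-1.3143i, -0.6910+2.1266i]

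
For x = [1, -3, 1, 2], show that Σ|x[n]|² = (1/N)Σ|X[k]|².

Time domain:
Σ|x[n]|² = |1|² + |-3|² + |1|² + |2|² = 15.0000

Frequency domain:
(1/4)Σ|X[k]|² = (1/4)(|1|² + |5i|² + |3|² + |-5i|²) = (1/4)·60.0000 = 15.0000

Both sides agree, confirming Parseval's theorem.

Σ|x[n]|² = (1/N)Σ|X[k]|² = 15.0000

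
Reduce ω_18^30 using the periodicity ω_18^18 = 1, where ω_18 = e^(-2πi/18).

Since ω_18^18 = 1, powers reduce modulo 18.
30 mod 18 = 12
So ω_18^30 = ω_18^12 = e^(-2πi·12/18)

ω_18^30 = ω_18^12 = -0.5000+0.8660i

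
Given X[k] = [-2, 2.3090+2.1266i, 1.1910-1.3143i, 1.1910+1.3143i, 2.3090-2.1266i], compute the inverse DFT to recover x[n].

x[n] = (1/5) Σ(k=0 to 4) X[k] · e^(2πikn/5)

Computing each x[n]:
x[0] = 1
x[1] = -1
x[2] = -2
x[3] = 0
x[4] = 0

x = [1, -1, -2, 0, 0]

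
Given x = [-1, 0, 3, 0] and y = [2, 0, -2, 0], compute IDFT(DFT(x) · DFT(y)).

(x ⊛ y)[n] = Σ(m=0 to 3) x[m] · y[(n-m) mod 4]

Computing each output sample:
(x ⊛ y)[0] = -8
(x ⊛ y)[1] = 0
(x ⊛ y)[2] = 8
(x ⊛ y)[3] = 0

x ⊛ y = [-8, 0, 8, 0]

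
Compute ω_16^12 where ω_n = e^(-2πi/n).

ω_16^12 = e^(-2πi·12/16)
= cos(-2π·12/16) + i·sin(-2π·12/16)
= cos(-24π/16) + i·sin(-24π/16)

ω_16^12 = cos(-24π/16) + i·sin(-24π/16) = 1i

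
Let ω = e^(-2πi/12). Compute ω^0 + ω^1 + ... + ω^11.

Sum of all nth roots of unity equals 0 for n > 1 (geometric series with r ≠ 1).

0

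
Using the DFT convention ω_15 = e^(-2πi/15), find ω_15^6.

ω_15^6 = e^(-2πi·6/15)
= cos(-2π·6/15) + i·sin(-2π·6/15)
= cos(-12π/15) + i·sin(-12π/15)

ω_15^6 = cos(-12π/15) + i·sin(-12π/15) = -0.8090-0.5878i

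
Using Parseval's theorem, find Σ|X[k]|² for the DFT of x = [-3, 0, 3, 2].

Parseval: Σ|x[n]|² = (1/N)Σ|X[k]|², so Σ|X[k]|² = N·Σ|x[n]|² = 4·22.0000

Σ|X[k]|² = N·Σ|x[n]|² = 4·22.0000 = 88.0000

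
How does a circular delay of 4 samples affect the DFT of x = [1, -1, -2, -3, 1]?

Time shift by 4: X_shifted[k] = ω_5^(4k) · X[k]
Shifted x = [-1, -2, -3, 1, 1]

DFT(x[n-4]) = [-4, 0.3090+5.2043i, -0.8090-2.0409i, -0.8090+2.0409i, 0.3090-5.2043i]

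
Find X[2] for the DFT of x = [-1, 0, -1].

X[2] = Σ(n=0 to 2) x[n] · ω_3^(2n) where ω_3 = e^(-2πi/3)
= (-1)·ω_3^0 + (0)·ω_3^2 + (-1)·ω_3^4

X[2] = -0.5000+0.8660i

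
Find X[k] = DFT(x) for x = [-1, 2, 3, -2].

X[k] = Σ(n=0 to 3) x[n] · ω_4^(nk)
where ω_4 = e^(-2πi/4)

Computing each X[k]:
X[0] = 2
X[1] = -4-4i
X[2] = 2
X[3] = -4+4i

X = [2, -4-4i, 2, -4+4i]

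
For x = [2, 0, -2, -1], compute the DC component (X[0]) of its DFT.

X[0] = Σ(n=0 to 3) x[n] · ω_4^0 = Σ x[n]
= (2) + (0) + (-2) + (-1)

X[0] = -1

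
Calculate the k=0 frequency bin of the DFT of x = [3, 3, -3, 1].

X[0] = Σ(n=0 to 3) x[n] · ω_4^0 = Σ x[n]
= (3) + (3) + (-3) + (1)

X[0] = 4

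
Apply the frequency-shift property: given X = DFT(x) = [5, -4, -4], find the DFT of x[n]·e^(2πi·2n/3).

Modulation property: DFT(ω_3^(-2n)·x[n]) = X[(k-2) mod 3], so circularly shift X by 2 positions.

X[k-2] = [-4, -4, 5]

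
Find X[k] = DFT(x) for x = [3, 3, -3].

X[k] = Σ(n=0 to 2) x[n] · ω_3^(nk)
where ω_3 = e^(-2πi/3)

Computing each X[k]:
X[0] = 3
X[1] = 3.0000-5.1962i
X[2] = 3.0000+5.1962i

X = [3, 3.0000-5.1962i, 3.0000+5.1962i]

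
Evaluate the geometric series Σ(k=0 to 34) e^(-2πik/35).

Sum of all nth roots of unity equals 0 for n > 1 (geometric series with r ≠ 1).

0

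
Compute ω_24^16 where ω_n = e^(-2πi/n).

ω_24^16 = e^(-2πi·16/24)
= cos(-2π·16/24) + i·sin(-2π·16/24)
= cos(-32π/24) + i·sin(-32π/24)

ω_24^16 = cos(-32π/24) + i·sin(-32π/24) = -0.5000+0.8660i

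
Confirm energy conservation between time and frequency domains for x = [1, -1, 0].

Time domain:
Σ|x[n]|² = |1|² + |-1|² + |0|² = 2.0000

Frequency domain:
(1/3)Σ|X[k]|² = (1/3)(|0|² + |1.5000+0.8660i|² + |1.5000-0.8660i|²) = (1/3)·6.0000 = 2.0000

Both sides agree, confirming Parseval's theorem.

Σ|x[n]|² = (1/N)Σ|X[k]|² = 2.0000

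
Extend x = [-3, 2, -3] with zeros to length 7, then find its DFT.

Original 3-point DFT: [-4, -2.5000-4.3301i, -2.5000+4.3301i]
Zero-padded 7-point DFT provides frequency interpolation.

DFT_7([x, 0, ...]) = [-4, -1.0855+1.3611i, -0.7421-3.2515i, -6.6724-3.2133i, -6.6724+3.2133i, -0.7421+3.2515i, -1.0855-1.3611i]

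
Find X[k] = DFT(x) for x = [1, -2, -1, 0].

X[k] = Σ(n=0 to 3) x[n] · ω_4^(nk)
where ω_4 = e^(-2πi/4)

Computing each X[k]:
X[0] = -2
X[1] = 2+2i
X[2] = 2
X[3] = 2-2i

X = [-2, 2+2i, 2, 2-2i]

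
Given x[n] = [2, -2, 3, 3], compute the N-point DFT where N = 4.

X[k] = Σ(n=0 to 3) x[n] · ω_4^(nk)
where ω_4 = e^(-2πi/4)

Computing each X[k]:
X[0] = 6
X[1] = -1+5i
X[2] = 4
X[3] = -1-5i

X = [6, -1+5i, 4, -1-5i]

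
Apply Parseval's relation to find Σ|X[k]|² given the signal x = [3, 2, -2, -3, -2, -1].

Parseval: Σ|x[n]|² = (1/N)Σ|X[k]|², so Σ|X[k]|² = N·Σ|x[n]|² = 6·31.0000

Σ|X[k]|² = N·Σ|x[n]|² = 6·31.0000 = 186.0000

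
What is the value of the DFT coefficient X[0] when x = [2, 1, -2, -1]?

X[0] = Σ(n=0 to 3) x[n] · ω_4^0 = Σ x[n]
= (2) + (1) + (-2) + (-1)

X[0] = 0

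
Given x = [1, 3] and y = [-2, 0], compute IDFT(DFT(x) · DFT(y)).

(x ⊛ y)[n] = Σ(m=0 to 1) x[m] · y[(n-m) mod 2]

Computing each output sample:
(x ⊛ y)[0] = -2
(x ⊛ y)[1] = -6

x ⊛ y = [-2, -6]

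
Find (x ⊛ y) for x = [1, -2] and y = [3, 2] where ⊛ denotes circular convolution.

(x ⊛ y)[n] = Σ(m=0 to 1) x[m] · y[(n-m) mod 2]

Computing each output sample:
(x ⊛ y)[0] = -1
(x ⊛ y)[1] = -4

x ⊛ y = [-1, -4]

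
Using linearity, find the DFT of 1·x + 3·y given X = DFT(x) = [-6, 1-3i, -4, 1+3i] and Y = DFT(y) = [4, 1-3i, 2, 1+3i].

By linearity: DFT(1x + 3y) = 1·DFT(x) + 3·DFT(y)
= 1·[-6, 1-3i, -4, 1+3i] + 3·[4, 1-3i, 2, 1+3i]

Computing element-wise:
Z[0] = 1·(-6) + 3·(4) = 6
Z[1] = 1·(1-3i) + 3·(1-3i) = 4-12i
Z[2] = 1·(-4) + 3·(2) = 2
Z[3] = 1·(1+3i) + 3·(1+3i) = 4+12i

DFT(1x + 3y) = 1·X + 3·Y = [6, 4-12i, 2, 4+12i]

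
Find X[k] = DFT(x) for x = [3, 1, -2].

X[k] = Σ(n=0 to 2) x[n] · ω_3^(nk)
where ω_3 = e^(-2πi/3)

Computing each X[k]:
X[0] = 2
X[1] = 3.5000-2.5981i
X[2] = 3.5000+2.5981i

X = [2, 3.5000-2.5981i, 3.5000+2.5981i]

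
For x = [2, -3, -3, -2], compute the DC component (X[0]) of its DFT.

X[0] = Σ(n=0 to 3) x[n] · ω_4^0 = Σ x[n]
= (2) + (-3) + (-3) + (-2)

X[0] = -6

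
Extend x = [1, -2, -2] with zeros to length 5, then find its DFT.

Original 3-point DFT: [-3, 3, 3]
Zero-padded 5-point DFT provides frequency interpolation.

DFT_5([x, 0, ...]) = [-3, 2.0000+3.0777i, 2.0000-0.7265i, 2.0000+0.7265i, 2.0000-3.0777i]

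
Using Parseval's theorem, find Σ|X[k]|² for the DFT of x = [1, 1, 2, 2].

Parseval: Σ|x[n]|² = (1/N)Σ|X[k]|², so Σ|X[k]|² = N·Σ|x[n]|² = 4·10.0000

Σ|X[k]|² = N·Σ|x[n]|² = 4·10.0000 = 40.0000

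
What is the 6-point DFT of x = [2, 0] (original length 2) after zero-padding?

Original 2-point DFT: [2, 2]
Zero-padded 6-point DFT provides frequency interpolation.

DFT_6([x, 0, ...]) = [2, 2, 2, 2, 2, 2]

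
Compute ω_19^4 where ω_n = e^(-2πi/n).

ω_19^4 = e^(-2πi·4/19)
= cos(-2π·4/19) + i·sin(-2π·4/19)
= cos(-8π/19) + i·sin(-8π/19)

ω_19^4 = cos(-8π/19) + i·sin(-8π/19) = 0.2455-0.9694i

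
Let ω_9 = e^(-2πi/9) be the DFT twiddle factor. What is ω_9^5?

ω_9^5 = e^(-2πi·5/9)
= cos(-2π·5/9) + i·sin(-2π·5/9)
= cos(-10π/9) + i·sin(-10π/9)

ω_9^5 = cos(-10π/9) + i·sin(-10π/9) = -0.9397+0.3420i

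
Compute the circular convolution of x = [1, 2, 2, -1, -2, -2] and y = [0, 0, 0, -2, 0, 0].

(x ⊛ y)[n] = Σ(m=0 to 5) x[m] · y[(n-m) mod 6]

Computing each output sample:
(x ⊛ y)[0] = 2
(x ⊛ y)[1] = 4
(x ⊛ y)[2] = 4
(x ⊛ y)[3] = -2
(x ⊛ y)[4] = -4
(x ⊛ y)[5] = -4

x ⊛ y = [2, 4, 4, -2, -4, -4]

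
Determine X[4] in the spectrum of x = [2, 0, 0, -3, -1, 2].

X[4] = Σ(n=0 to 5) x[n] · ω_6^(4n) where ω_6 = e^(-2πi/6)
= (2)·ω_6^0 + (0)·ω_6^4 + (0)·ω_6^8 + (-3)·ω_6^12 + (-1)·ω_6^16 + (2)·ω_6^20

X[4] = -1.5000-2.5981i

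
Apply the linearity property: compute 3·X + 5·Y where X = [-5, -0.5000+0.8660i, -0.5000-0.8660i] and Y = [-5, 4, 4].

By linearity: DFT(3x + 5y) = 3·DFT(x) + 5·DFT(y)
= 3·[-5, -0.5000+0.8660i, -0.5000-0.8660i] + 5·[-5, 4, 4]

Computing element-wise:
Z[0] = 3·(-5) + 5·(-5) = -40
Z[1] = 3·(-0.5000+0.8660i) + 5·(4) = 18.5000+2.5980i
Z[2] = 3·(-0.5000-0.8660i) + 5·(4) = 18.5000-2.5980i

DFT(3x + 5y) = 3·X + 5·Y = [-40, 18.5000+2.5980i, 18.5000-2.5980i]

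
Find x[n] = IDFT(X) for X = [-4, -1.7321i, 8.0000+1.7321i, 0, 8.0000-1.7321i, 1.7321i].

x[n] = (1/6) Σ(k=0 to 5) X[k] · e^(2πikn/6)

Computing each x[n]:
x[0] = 2
x[1] = -2
x[2] = -1
x[3] = 2
x[4] = -3
x[5] = -2

x = [2, -2, -1, 2, -3, -2]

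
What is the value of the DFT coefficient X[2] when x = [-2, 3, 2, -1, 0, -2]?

X[2] = Σ(n=0 to 5) x[n] · ω_6^(2n) where ω_6 = e^(-2πi/6)
= (-2)·ω_6^0 + (3)·ω_6^2 + (2)·ω_6^4 + (-1)·ω_6^6 + (0)·ω_6^8 + (-2)·ω_6^10

X[2] = -4.5000-2.5981i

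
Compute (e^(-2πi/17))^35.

Since ω_17^17 = 1, powers reduce modulo 17.
35 mod 17 = 1
So ω_17^35 = ω_17^1 = e^(-2πi·1/17)

ω_17^35 = ω_17^1 = 0.9325-0.3612i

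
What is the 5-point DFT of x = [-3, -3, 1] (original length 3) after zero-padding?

Original 3-point DFT: [-5, -2.0000+3.4641i, -2.0000-3.4641i]
Zero-padded 5-point DFT provides frequency interpolation.

DFT_5([x, 0, ...]) = [-5, -4.7361+2.2654i, -0.2639+2.7144i, -0.2639-2.7144i, -4.7361-2.2654i]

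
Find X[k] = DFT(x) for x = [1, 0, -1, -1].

X[k] = Σ(n=0 to 3) x[n] · ω_4^(nk)
where ω_4 = e^(-2πi/4)

Computing each X[k]:
X[0] = -1
X[1] = 2-1i
X[2] = 1
X[3] = 2+1i

X = [-1, 2-1i, 1, 2+1i]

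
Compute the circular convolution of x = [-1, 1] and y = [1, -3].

(x ⊛ y)[n] = Σ(m=0 to 1) x[m] · y[(n-m) mod 2]

Computing each output sample:
(x ⊛ y)[0] = -4
(x ⊛ y)[1] = 4

x ⊛ y = [-4, 4]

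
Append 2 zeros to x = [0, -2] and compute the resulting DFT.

Original 2-point DFT: [-2, 2]
Zero-padded 4-point DFT provides frequency interpolation.

DFT_4([x, 0, ...]) = [-2, 2i, 2, -2i]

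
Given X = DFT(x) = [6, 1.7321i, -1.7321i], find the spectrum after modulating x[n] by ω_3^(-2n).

Modulation property: DFT(ω_3^(-2n)·x[n]) = X[(k-2) mod 3], so circularly shift X by 2 positions.

X[k-2] = [1.7321i, -1.7321i, 6]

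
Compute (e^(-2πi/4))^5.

Since ω_4^4 = 1, powers reduce modulo 4.
5 mod 4 = 1
So ω_4^5 = ω_4^1 = e^(-2πi·1/4)

ω_4^5 = ω_4^1 = -1i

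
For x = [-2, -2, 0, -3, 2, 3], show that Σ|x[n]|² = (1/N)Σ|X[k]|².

Time domain:
Σ|x[n]|² = |-2|² + |-2|² + |0|² + |-3|² + |2|² + |3|² = 30.0000

Frequency domain:
(1/6)Σ|X[k]|² = (1/6)(|-2|² + |0.5000+6.0622i|² + |-6.5000+2.5981i|² + |2|² + |-6.5000-2.5981i|² + |0.5000-6.0622i|²) = (1/6)·180.0000 = 30.0000

Both sides agree, confirming Parseval's theorem.

Σ|x[n]|² = (1/N)Σ|X[k]|² = 30.0000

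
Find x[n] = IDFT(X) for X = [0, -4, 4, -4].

x[n] = (1/4) Σ(k=0 to 3) X[k] · e^(2πikn/4)

Computing each x[n]:
x[0] = -1
x[1] = -1
x[2] = 3
x[3] = -1

x = [-1, -1, 3, -1]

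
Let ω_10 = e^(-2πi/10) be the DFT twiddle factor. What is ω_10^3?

ω_10^3 = e^(-2πi·3/10)
= cos(-2π·3/10) + i·sin(-2π·3/10)
= cos(-6π/10) + i·sin(-6π/10)

ω_10^3 = cos(-6π/10) + i·sin(-6π/10) = -0.3090-0.9511i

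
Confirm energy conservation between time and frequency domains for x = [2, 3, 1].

Time domain:
Σ|x[n]|² = |2|² + |3|² + |1|² = 14.0000

Frequency domain:
(1/3)Σ|X[k]|² = (1/3)(|6|² + |-1.7321i|² + |1.7321i|²) = (1/3)·42.0000 = 14.0000

Both sides agree, confirming Parseval's theorem.

Σ|x[n]|² = (1/N)Σ|X[k]|² = 14.0000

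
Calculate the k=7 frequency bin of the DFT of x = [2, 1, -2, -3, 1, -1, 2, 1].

X[7] = Σ(n=0 to 7) x[n] · ω_8^(7n) where ω_8 = e^(-2πi/8)
= (2)·ω_8^0 + (1)·ω_8^7 + (-2)·ω_8^14 + (-3)·ω_8^21 + (1)·ω_8^28 + (-1)·ω_8^35 + (2)·ω_8^42 + (1)·ω_8^49

X[7] = 5.2426-5.4142i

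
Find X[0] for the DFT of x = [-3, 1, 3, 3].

X[0] = Σ(n=0 to 3) x[n] · ω_4^0 = Σ x[n]
= (-3) + (1) + (3) + (3)

X[0] = 4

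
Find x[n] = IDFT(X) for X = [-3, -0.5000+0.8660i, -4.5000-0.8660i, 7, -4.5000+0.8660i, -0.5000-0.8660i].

x[n] = (1/6) Σ(k=0 to 5) X[k] · e^(2πikn/6)

Computing each x[n]:
x[0] = -1
x[1] = -1
x[2] = 1
x[3] = -3
x[4] = 2
x[5] = -1

x = [-1, -1, 1, -3, 2, -1]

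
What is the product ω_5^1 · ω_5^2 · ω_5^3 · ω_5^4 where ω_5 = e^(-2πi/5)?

The primitive 5th roots of unity are ω_5^k for k coprime to 5: k ∈ {1, 2, 3, 4}
Their product equals the constant term of the cyclotomic polynomial Φ_5(x) up to sign.
For n ≥ 3, the product of all primitive nth roots of unity is 1. (For n=1 it is 1; for n=2 it is -1.)

1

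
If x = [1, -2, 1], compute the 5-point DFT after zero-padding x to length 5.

Original 3-point DFT: [0, 1.5000+2.5981i, 1.5000-2.5981i]
Zero-padded 5-point DFT provides frequency interpolation.

DFT_5([x, 0, ...]) = [0, -0.4271+1.3143i, 2.9271+2.1266i, 2.9271-2.1266i, -0.4271-1.3143i]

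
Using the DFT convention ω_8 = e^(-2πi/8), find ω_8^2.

ω_8^2 = e^(-2πi·2/8)
= cos(-2π·2/8) + i·sin(-2π·2/8)
= cos(-4π/8) + i·sin(-4π/8)

ω_8^2 = cos(-4π/8) + i·sin(-4π/8) = -1i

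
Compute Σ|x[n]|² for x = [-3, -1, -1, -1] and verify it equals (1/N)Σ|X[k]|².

Time domain:
Σ|x[n]|² = |-3|² + |-1|² + |-1|² + |-1|² = 12.0000

Frequency domain:
(1/4)Σ|X[k]|² = (1/4)(|-6|² + |-2|² + |-2|² + |-2|²) = (1/4)·48.0000 = 12.0000

Both sides agree, confirming Parseval's theorem.

Σ|x[n]|² = (1/N)Σ|X[k]|² = 12.0000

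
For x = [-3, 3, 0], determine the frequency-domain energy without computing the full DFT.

Parseval: Σ|x[n]|² = (1/N)Σ|X[k]|², so Σ|X[k]|² = N·Σ|x[n]|² = 3·18.0000

Σ|X[k]|² = N·Σ|x[n]|² = 3·18.0000 = 54.0000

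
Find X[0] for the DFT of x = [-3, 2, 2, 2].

X[0] = Σ(n=0 to 3) x[n] · ω_4^0 = Σ x[n]
= (-3) + (2) + (2) + (2)

X[0] = 3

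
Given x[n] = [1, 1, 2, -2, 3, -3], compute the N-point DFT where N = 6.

X[k] = Σ(n=0 to 5) x[n] · ω_6^(nk)
where ω_6 = e^(-2πi/6)

Computing each X[k]:
X[0] = 2
X[1] = -0.5000-2.5981i
X[2] = -2.5000-4.3301i
X[3] = 10
X[4] = -2.5000+4.3301i
X[5] = -0.5000+2.5981i

X = [2, -0.5000-2.5981i, -2.5000-4.3301i, 10, -2.5000+4.3301i, -0.5000+2.5981i]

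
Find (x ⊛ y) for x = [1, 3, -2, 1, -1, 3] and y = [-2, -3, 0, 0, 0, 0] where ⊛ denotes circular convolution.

(x ⊛ y)[n] = Σ(m=0 to 5) x[m] · y[(n-m) mod 6]

Computing each output sample:
(x ⊛ y)[0] = -11
(x ⊛ y)[1] = -9
(x ⊛ y)[2] = -5
(x ⊛ y)[3] = 4
(x ⊛ y)[4] = -1
(x ⊛ y)[5] = -3

x ⊛ y = [-11, -9, -5, 4, -1, -3]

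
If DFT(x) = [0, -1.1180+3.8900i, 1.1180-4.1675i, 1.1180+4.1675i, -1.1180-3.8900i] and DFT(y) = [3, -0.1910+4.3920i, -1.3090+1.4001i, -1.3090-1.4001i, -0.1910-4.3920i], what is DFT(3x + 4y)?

By linearity: DFT(3x + 4y) = 3·DFT(x) + 4·DFT(y)
= 3·[0, -1.1180+3.8900i, 1.1180-4.1675i, 1.1180+4.1675i, -1.1180-3.8900i] + 4·[3, -0.1910+4.3920i, -1.3090+1.4001i, -1.3090-1.4001i, -0.1910-4.3920i]

Computing element-wise:
Z[0] = 3·(0) + 4·(3) = 12
Z[1] = 3·(-1.1180+3.8900i) + 4·(-0.1910+4.3920i) = -4.1180+29.2380i
Z[2] = 3·(1.1180-4.1675i) + 4·(-1.3090+1.4001i) = -1.8820-6.9021i
Z[3] = 3·(1.1180+4.1675i) + 4·(-1.3090-1.4001i) = -1.8820+6.9021i
Z[4] = 3·(-1.1180-3.8900i) + 4·(-0.1910-4.3920i) = -4.1180-29.2380i

DFT(3x + 4y) = 3·X + 4·Y = [12, -4.1180+29.2380i, -1.8820-6.9021i, -1.8820+6.9021i, -4.1180-29.2380i]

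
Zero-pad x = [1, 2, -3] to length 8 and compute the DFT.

Original 3-point DFT: [0, 1.5000-4.3301i, 1.5000+4.3301i]
Zero-padded 8-point DFT provides frequency interpolation.

DFT_8([x, 0, ...]) = [0, 2.4142+1.5858i, 4-2i, -0.4142-4.4142i, -4, -0.4142+4.4142i, 4+2i, 2.4142-1.5858i]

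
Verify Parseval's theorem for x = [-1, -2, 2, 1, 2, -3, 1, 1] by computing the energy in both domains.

Time domain:
Σ|x[n]|² = |-1|² + |-2|² + |2|² + |1|² + |2|² + |-3|² + |1|² + |1|² = 25.0000

Frequency domain:
(1/8)Σ|X[k]|² = (1/8)(|1|² + |-2.2929-1.7071i|² + |-2+7i|² + |-3.7071+0.2929i|² + |7|² + |-3.7071-0.2929i|² + |-2-7i|² + |-2.2929+1.7071i|²) = (1/8)·200.0000 = 25.0000

Both sides agree, confirming Parseval's theorem.

Σ|x[n]|² = (1/N)Σ|X[k]|² = 25.0000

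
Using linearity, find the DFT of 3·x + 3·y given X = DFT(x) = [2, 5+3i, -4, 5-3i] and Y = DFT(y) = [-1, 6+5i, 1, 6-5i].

By linearity: DFT(3x + 3y) = 3·DFT(x) + 3·DFT(y)
= 3·[2, 5+3i, -4, 5-3i] + 3·[-1, 6+5i, 1, 6-5i]

Computing element-wise:
Z[0] = 3·(2) + 3·(-1) = 3
Z[1] = 3·(5+3i) + 3·(6+5i) = 33+24i
Z[2] = 3·(-4) + 3·(1) = -9
Z[3] = 3·(5-3i) + 3·(6-5i) = 33-24i

DFT(3x + 3y) = 3·X + 3·Y = [3, 33+24i, -9, 33-24i]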